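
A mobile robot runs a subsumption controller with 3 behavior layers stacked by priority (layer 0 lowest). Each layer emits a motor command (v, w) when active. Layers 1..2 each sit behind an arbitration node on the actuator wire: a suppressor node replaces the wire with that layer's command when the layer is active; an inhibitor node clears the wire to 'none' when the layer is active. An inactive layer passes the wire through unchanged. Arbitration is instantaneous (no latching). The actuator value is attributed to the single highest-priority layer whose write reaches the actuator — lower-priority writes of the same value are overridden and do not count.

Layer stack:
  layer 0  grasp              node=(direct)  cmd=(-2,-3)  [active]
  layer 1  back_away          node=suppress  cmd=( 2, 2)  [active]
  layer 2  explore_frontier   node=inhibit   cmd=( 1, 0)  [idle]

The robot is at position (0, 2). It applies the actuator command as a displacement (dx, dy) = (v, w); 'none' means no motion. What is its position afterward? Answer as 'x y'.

2 4

[0] grasp on; wire := (-2, -3)
[1] back_away on (suppress); wire := (2, 2)
[2] explore_frontier off; pass (2, 2)
output (2, 2)
position: (0, 2) + (2, 2) = (2, 4)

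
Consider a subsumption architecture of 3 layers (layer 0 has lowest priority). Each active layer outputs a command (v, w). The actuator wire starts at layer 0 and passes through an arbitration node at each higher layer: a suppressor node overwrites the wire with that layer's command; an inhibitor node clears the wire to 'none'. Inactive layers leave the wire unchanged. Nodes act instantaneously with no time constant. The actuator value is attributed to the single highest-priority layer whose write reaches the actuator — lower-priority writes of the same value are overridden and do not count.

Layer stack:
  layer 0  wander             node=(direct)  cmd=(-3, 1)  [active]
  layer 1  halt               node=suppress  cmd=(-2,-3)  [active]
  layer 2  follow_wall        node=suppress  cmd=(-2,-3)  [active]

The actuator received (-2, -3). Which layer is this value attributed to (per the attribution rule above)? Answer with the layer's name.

follow_wall

layer 0 (wander) active — direct: (-3, 1)
layer 1 (halt) active — suppresses: (-2, -3)
layer 2 (follow_wall) active — suppresses: (-2, -3)
→ actuator (-2, -3)
last writer: layer 2 = follow_wall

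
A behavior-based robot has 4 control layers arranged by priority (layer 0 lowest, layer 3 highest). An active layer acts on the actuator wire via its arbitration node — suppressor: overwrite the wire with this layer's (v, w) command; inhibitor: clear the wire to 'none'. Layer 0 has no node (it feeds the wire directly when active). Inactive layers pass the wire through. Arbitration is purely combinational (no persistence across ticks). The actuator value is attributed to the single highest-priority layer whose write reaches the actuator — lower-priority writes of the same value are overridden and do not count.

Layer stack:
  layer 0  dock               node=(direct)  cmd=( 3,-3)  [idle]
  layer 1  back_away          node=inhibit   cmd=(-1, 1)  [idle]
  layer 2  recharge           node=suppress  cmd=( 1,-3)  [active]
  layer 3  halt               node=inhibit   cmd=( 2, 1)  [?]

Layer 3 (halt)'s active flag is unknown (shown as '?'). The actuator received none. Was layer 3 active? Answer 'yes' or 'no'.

yes

If layer 3 is active=yes:
  actuator would be none
If layer 3 is active=no:
  actuator would be (1, -3)
Observed none, so layer 3 was active.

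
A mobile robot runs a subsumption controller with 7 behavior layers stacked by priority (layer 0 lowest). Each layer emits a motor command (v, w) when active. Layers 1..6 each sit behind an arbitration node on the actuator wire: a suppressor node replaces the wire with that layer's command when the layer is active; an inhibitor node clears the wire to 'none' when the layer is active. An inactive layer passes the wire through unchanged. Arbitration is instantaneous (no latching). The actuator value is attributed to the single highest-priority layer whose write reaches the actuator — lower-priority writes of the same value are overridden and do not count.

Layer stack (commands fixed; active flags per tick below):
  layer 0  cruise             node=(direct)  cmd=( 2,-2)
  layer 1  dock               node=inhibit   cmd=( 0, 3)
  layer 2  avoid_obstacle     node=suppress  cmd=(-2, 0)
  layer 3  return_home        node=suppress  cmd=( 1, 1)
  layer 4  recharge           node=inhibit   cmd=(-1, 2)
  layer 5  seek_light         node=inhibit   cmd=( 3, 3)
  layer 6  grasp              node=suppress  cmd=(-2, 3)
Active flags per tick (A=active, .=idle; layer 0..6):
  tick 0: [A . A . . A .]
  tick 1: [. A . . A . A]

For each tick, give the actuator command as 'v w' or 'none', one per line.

none
-2 3

tick 0:
  [0] cruise on; wire := (2, -2)
  [1] dock off; pass (2, -2)
  [2] avoid_obstacle on (suppress); wire := (-2, 0)
  [3] return_home off; pass (-2, 0)
  [4] recharge off; pass (-2, 0)
  [5] seek_light on (inhibit); wire := none
  [6] grasp off; pass none
  output none
tick 1:
  [0] cruise off; wire := none
  [1] dock on (inhibit); wire := none
  [2] avoid_obstacle off; pass none
  [3] return_home off; pass none
  [4] recharge on (inhibit); wire := none
  [5] seek_light off; pass none
  [6] grasp on (suppress); wire := (-2, 3)
  output (-2, 3)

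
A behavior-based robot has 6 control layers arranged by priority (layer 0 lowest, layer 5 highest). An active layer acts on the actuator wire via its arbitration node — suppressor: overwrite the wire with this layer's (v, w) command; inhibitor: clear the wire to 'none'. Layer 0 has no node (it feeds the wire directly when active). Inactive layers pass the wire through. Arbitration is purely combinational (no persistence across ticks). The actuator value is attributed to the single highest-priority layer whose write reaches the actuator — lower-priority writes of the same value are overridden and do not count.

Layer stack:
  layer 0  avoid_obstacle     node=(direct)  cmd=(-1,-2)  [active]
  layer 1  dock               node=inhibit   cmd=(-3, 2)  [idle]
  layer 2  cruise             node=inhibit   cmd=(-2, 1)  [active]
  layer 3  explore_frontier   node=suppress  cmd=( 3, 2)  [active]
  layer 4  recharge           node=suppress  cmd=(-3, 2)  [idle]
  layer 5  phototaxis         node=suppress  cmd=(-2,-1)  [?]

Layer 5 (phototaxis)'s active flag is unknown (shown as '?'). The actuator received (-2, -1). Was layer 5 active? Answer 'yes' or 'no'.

If layer 5 is active=yes:
  actuator would be (-2, -1)
If layer 5 is active=no:
  actuator would be (3, 2)
Observed (-2, -1), so layer 5 was active.

yes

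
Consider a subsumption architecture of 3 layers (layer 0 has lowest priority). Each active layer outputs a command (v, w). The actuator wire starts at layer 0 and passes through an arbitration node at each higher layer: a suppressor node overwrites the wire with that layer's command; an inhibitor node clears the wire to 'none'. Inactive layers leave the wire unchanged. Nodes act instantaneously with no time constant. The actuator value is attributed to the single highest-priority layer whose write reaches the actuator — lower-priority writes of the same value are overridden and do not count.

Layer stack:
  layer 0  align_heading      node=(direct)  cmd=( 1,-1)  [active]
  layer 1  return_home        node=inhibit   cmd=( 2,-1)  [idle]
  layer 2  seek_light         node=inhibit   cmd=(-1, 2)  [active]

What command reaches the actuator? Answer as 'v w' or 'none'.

L0 align_heading: active, feeds wire = (1, -1)
L1 return_home: idle → wire stays (1, -1)
L2 seek_light: active, inhibitor → wire = none
actuator = none

none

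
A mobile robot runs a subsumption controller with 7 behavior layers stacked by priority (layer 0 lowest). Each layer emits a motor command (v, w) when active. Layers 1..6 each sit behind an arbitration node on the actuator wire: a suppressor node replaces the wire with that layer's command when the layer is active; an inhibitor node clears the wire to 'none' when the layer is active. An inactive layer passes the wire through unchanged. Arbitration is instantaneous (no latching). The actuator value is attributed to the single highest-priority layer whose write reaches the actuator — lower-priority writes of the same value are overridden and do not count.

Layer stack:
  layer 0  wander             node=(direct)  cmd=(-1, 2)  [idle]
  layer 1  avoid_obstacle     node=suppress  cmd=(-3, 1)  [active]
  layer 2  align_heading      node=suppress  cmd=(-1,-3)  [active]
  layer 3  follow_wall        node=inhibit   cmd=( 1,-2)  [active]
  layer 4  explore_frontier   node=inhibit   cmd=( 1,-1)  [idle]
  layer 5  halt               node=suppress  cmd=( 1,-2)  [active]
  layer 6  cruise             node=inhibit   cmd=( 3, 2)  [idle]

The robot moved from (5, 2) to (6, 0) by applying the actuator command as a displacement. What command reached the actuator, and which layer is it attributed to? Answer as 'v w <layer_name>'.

1 -2 halt

displacement = (6, 0) − (5, 2) = (1, -2)
layer 0 (wander) idle — none
layer 1 (avoid_obstacle) active — suppresses: (-3, 1)
layer 2 (align_heading) active — suppresses: (-1, -3)
layer 3 (follow_wall) active — inhibits: none
layer 4 (explore_frontier) idle — unchanged: none
layer 5 (halt) active — suppresses: (1, -2)
layer 6 (cruise) idle — unchanged: (1, -2)
→ actuator (1, -2) — from layer 5 (halt)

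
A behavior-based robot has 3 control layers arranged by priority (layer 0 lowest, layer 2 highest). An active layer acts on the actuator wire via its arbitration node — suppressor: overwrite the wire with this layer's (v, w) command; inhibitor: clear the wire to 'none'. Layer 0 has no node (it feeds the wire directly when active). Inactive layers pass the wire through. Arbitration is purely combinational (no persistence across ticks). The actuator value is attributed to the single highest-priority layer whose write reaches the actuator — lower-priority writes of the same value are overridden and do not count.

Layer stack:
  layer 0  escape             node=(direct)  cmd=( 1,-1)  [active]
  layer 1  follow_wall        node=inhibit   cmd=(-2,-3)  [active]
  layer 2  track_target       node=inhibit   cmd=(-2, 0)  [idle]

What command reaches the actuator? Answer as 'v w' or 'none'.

[0] escape on; wire := (1, -1)
[1] follow_wall on (inhibit); wire := none
[2] track_target off; pass none
output none

none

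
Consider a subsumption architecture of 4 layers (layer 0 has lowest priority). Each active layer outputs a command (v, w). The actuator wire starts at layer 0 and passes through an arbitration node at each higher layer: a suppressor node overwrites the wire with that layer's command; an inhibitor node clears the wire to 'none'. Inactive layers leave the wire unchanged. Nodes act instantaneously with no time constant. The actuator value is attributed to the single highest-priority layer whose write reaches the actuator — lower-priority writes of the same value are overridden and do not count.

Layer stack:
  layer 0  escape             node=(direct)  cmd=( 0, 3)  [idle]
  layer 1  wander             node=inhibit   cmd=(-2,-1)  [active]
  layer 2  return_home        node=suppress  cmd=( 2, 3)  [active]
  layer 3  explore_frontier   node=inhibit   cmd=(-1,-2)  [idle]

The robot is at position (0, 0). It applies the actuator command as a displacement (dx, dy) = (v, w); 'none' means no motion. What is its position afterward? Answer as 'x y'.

L0 escape: idle → wire = none
L1 wander: active, inhibitor → wire = none
L2 return_home: active, suppressor → wire = (2, 3)
L3 explore_frontier: idle → wire stays (2, 3)
actuator = (2, 3)
position: (0, 0) + (2, 3) = (2, 3)

2 3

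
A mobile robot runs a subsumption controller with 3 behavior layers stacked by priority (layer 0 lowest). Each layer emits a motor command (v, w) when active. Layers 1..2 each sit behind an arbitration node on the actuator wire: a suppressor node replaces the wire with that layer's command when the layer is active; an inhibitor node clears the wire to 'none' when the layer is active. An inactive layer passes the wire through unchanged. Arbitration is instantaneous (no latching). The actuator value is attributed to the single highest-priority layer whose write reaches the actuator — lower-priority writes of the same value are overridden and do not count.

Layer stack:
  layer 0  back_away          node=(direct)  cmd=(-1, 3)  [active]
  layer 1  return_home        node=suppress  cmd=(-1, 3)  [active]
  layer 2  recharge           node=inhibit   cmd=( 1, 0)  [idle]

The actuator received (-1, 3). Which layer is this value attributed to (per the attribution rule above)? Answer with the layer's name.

return_home

[0] back_away on; wire := (-1, 3)
[1] return_home on (suppress); wire := (-1, 3)
[2] recharge off; pass (-1, 3)
output (-1, 3)
last writer: layer 1 = return_home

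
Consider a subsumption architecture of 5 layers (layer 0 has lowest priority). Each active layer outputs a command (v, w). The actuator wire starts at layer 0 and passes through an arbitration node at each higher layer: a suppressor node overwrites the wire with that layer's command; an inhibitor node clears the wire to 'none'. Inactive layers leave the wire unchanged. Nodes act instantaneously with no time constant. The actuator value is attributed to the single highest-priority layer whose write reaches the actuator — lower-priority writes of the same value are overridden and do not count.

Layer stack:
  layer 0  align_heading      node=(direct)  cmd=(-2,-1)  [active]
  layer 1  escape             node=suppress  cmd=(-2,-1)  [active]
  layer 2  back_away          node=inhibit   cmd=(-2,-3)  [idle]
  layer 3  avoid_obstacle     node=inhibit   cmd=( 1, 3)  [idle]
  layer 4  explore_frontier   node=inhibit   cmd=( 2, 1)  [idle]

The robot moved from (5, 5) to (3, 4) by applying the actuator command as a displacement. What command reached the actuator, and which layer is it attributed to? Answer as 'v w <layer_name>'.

-2 -1 escape

displacement = (3, 4) − (5, 5) = (-2, -1)
[0] align_heading on; wire := (-2, -1)
[1] escape on (suppress); wire := (-2, -1)
[2] back_away off; pass (-2, -1)
[3] avoid_obstacle off; pass (-2, -1)
[4] explore_frontier off; pass (-2, -1)
output (-2, -1) — from layer 1 (escape)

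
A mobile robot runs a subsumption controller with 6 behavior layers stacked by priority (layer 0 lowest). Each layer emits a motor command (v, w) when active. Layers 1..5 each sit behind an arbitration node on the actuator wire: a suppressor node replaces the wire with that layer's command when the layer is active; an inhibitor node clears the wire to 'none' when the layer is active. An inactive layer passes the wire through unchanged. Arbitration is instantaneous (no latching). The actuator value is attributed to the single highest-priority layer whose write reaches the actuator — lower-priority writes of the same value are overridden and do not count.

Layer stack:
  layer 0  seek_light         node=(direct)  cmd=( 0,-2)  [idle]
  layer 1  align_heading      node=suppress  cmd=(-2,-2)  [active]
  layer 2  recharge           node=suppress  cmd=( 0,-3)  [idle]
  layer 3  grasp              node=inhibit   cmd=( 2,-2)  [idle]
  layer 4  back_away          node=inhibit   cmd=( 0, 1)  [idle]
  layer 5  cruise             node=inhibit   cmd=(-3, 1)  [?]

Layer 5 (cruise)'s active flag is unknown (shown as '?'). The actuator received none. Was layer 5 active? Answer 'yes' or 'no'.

yes

If layer 5 is active=yes:
  actuator would be none
If layer 5 is active=no:
  actuator would be (-2, -2)
Observed none, so layer 5 was active.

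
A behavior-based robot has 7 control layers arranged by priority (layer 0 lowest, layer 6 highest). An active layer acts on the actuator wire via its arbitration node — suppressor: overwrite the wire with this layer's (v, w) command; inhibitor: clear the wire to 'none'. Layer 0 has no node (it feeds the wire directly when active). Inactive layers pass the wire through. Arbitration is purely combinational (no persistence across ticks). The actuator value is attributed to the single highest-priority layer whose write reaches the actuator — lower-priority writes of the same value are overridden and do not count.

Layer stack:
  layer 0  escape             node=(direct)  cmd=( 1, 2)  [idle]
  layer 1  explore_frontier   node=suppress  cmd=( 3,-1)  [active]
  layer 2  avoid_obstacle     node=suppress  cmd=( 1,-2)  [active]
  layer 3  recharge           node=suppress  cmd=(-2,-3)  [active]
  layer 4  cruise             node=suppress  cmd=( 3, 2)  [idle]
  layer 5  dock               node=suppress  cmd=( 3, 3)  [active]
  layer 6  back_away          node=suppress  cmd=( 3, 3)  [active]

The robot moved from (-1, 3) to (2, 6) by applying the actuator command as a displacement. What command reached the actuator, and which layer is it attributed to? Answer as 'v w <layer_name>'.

3 3 back_away

displacement = (2, 6) − (-1, 3) = (3, 3)
layer 0 (escape) idle — none
layer 1 (explore_frontier) active — suppresses: (3, -1)
layer 2 (avoid_obstacle) active — suppresses: (1, -2)
layer 3 (recharge) active — suppresses: (-2, -3)
layer 4 (cruise) idle — unchanged: (-2, -3)
layer 5 (dock) active — suppresses: (3, 3)
layer 6 (back_away) active — suppresses: (3, 3)
→ actuator (3, 3) — from layer 6 (back_away)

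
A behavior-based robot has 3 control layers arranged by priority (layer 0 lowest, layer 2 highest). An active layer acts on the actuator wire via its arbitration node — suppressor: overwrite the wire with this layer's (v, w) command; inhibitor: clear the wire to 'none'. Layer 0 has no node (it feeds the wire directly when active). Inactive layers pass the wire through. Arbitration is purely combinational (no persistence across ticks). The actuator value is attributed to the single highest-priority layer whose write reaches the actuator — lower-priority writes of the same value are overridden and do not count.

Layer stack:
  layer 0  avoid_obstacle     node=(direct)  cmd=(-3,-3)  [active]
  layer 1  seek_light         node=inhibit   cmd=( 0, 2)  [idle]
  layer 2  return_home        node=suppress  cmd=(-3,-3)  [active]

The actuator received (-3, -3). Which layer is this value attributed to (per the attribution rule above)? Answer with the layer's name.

[0] avoid_obstacle on; wire := (-3, -3)
[1] seek_light off; pass (-3, -3)
[2] return_home on (suppress); wire := (-3, -3)
output (-3, -3)
last writer: layer 2 = return_home

return_home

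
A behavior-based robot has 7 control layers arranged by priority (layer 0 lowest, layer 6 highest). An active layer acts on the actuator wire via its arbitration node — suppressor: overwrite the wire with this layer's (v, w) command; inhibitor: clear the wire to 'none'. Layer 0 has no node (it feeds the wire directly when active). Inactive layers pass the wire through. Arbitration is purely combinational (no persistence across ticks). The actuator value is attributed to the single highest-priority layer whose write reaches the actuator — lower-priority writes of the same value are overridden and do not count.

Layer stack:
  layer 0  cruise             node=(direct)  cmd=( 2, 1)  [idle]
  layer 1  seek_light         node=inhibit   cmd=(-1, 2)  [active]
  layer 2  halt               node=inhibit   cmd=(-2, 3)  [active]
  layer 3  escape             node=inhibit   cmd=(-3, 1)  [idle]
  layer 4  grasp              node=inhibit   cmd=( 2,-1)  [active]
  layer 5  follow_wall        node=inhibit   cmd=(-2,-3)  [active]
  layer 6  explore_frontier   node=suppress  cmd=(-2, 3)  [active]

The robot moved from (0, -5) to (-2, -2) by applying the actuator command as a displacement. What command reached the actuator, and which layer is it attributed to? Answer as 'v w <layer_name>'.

displacement = (-2, -2) − (0, -5) = (-2, 3)
layer 0 (cruise) idle — none
layer 1 (seek_light) active — inhibits: none
layer 2 (halt) active — inhibits: none
layer 3 (escape) idle — unchanged: none
layer 4 (grasp) active — inhibits: none
layer 5 (follow_wall) active — inhibits: none
layer 6 (explore_frontier) active — suppresses: (-2, 3)
→ actuator (-2, 3) — from layer 6 (explore_frontier)

-2 3 explore_frontier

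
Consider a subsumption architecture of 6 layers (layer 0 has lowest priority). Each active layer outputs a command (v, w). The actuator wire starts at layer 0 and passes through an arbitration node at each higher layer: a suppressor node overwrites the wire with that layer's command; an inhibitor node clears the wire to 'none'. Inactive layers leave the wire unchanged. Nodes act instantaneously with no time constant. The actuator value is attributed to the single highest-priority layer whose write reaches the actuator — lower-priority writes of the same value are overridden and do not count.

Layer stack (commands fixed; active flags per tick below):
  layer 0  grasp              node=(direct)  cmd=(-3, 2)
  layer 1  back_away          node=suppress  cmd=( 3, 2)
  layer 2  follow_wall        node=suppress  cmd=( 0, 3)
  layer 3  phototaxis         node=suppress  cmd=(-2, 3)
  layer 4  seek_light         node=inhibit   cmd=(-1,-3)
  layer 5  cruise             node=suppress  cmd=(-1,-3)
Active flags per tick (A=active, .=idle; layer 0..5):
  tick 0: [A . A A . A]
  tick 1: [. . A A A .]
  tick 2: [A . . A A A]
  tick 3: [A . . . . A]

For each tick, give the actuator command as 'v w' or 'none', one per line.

-1 -3
none
-1 -3
-1 -3

tick 0:
  [0] grasp on; wire := (-3, 2)
  [1] back_away off; pass (-3, 2)
  [2] follow_wall on (suppress); wire := (0, 3)
  [3] phototaxis on (suppress); wire := (-2, 3)
  [4] seek_light off; pass (-2, 3)
  [5] cruise on (suppress); wire := (-1, -3)
  output (-1, -3)
tick 1:
  [0] grasp off; wire := none
  [1] back_away off; pass none
  [2] follow_wall on (suppress); wire := (0, 3)
  [3] phototaxis on (suppress); wire := (-2, 3)
  [4] seek_light on (inhibit); wire := none
  [5] cruise off; pass none
  output none
tick 2:
  [0] grasp on; wire := (-3, 2)
  [1] back_away off; pass (-3, 2)
  [2] follow_wall off; pass (-3, 2)
  [3] phototaxis on (suppress); wire := (-2, 3)
  [4] seek_light on (inhibit); wire := none
  [5] cruise on (suppress); wire := (-1, -3)
  output (-1, -3)
tick 3:
  [0] grasp on; wire := (-3, 2)
  [1] back_away off; pass (-3, 2)
  [2] follow_wall off; pass (-3, 2)
  [3] phototaxis off; pass (-3, 2)
  [4] seek_light off; pass (-3, 2)
  [5] cruise on (suppress); wire := (-1, -3)
  output (-1, -3)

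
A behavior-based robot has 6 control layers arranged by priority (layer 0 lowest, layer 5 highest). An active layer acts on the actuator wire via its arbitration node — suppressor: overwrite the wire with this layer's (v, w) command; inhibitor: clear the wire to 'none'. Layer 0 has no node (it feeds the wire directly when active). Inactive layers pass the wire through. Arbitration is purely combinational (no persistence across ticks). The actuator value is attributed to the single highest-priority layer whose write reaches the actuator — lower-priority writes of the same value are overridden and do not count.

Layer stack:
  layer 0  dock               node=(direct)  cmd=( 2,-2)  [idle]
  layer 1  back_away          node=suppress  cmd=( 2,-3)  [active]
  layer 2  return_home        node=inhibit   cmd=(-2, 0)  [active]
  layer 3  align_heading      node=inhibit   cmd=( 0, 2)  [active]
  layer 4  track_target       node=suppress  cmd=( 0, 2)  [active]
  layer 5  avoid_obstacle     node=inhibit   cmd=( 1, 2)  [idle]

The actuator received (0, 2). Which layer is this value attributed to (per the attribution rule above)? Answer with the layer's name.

layer 0 (dock) idle — none
layer 1 (back_away) active — suppresses: (2, -3)
layer 2 (return_home) active — inhibits: none
layer 3 (align_heading) active — inhibits: none
layer 4 (track_target) active — suppresses: (0, 2)
layer 5 (avoid_obstacle) idle — unchanged: (0, 2)
→ actuator (0, 2)
last writer: layer 4 = track_target

track_target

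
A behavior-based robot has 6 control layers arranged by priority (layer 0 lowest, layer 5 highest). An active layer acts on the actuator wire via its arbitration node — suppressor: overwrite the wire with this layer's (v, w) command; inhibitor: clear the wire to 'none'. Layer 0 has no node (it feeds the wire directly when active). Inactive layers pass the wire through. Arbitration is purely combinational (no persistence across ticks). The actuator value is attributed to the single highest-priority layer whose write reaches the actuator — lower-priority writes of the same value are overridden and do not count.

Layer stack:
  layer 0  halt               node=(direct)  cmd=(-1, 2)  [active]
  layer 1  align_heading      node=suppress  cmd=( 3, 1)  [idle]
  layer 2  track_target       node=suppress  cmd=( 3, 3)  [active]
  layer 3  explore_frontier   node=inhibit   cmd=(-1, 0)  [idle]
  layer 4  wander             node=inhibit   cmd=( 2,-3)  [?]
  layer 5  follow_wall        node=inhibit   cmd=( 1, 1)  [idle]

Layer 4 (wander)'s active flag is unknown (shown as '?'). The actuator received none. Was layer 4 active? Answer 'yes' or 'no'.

If layer 4 is active=yes:
  actuator would be none
If layer 4 is active=no:
  actuator would be (3, 3)
Observed none, so layer 4 was active.

yes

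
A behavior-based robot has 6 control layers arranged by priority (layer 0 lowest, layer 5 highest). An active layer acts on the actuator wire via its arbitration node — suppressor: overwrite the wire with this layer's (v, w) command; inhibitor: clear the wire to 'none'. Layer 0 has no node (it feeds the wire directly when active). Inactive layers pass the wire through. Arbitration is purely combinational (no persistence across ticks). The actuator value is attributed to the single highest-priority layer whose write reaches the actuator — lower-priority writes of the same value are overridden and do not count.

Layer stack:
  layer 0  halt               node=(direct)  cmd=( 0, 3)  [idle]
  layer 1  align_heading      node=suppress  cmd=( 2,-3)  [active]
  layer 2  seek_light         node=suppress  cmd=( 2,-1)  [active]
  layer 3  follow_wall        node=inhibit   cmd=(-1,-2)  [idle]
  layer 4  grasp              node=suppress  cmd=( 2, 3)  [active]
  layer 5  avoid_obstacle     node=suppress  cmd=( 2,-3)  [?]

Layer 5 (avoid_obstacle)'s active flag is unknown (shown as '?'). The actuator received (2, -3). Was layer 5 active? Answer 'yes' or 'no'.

yes

If layer 5 is active=yes:
  actuator would be (2, -3)
If layer 5 is active=no:
  actuator would be (2, 3)
Observed (2, -3), so layer 5 was active.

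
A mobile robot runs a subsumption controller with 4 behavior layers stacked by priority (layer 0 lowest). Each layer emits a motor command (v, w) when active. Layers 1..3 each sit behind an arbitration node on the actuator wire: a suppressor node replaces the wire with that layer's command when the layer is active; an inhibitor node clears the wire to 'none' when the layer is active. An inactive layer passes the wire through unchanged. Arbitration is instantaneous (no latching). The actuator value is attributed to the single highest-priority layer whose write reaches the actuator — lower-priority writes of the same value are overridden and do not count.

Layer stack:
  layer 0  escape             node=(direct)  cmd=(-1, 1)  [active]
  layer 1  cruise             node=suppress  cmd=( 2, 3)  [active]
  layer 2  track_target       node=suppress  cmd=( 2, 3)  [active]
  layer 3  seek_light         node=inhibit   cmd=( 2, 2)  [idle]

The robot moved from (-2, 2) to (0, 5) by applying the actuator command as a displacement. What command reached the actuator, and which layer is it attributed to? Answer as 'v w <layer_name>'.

2 3 track_target

displacement = (0, 5) − (-2, 2) = (2, 3)
layer 0 (escape) active — direct: (-1, 1)
layer 1 (cruise) active — suppresses: (2, 3)
layer 2 (track_target) active — suppresses: (2, 3)
layer 3 (seek_light) idle — unchanged: (2, 3)
→ actuator (2, 3) — from layer 2 (track_target)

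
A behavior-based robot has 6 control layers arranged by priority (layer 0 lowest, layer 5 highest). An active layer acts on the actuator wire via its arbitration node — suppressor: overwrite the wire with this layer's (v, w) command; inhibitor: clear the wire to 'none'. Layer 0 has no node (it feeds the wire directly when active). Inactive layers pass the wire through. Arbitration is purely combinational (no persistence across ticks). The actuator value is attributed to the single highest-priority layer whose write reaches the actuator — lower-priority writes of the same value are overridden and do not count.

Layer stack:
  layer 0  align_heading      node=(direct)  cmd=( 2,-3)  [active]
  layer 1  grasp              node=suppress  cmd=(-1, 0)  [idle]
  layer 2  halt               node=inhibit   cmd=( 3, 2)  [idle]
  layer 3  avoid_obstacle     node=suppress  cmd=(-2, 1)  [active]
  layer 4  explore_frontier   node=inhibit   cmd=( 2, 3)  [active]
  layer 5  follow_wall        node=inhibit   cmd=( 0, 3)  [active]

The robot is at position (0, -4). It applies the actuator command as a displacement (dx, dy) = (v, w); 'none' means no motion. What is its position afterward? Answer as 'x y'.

0 -4

L0 align_heading: active, feeds wire = (2, -3)
L1 grasp: idle → wire stays (2, -3)
L2 halt: idle → wire stays (2, -3)
L3 avoid_obstacle: active, suppressor → wire = (-2, 1)
L4 explore_frontier: active, inhibitor → wire = none
L5 follow_wall: active, inhibitor → wire = none
actuator = none
position: (0, -4) + none = (0, -4)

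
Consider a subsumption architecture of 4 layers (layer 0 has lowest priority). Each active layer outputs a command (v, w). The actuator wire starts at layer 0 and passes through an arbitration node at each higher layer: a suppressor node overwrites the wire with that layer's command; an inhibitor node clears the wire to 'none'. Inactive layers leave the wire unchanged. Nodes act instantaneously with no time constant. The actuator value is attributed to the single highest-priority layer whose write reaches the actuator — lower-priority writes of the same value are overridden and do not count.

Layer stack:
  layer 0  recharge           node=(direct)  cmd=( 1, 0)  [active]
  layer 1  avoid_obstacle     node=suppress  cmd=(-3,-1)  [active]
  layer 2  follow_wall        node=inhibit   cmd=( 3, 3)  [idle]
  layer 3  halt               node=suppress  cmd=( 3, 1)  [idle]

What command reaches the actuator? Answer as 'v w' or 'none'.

[0] recharge on; wire := (1, 0)
[1] avoid_obstacle on (suppress); wire := (-3, -1)
[2] follow_wall off; pass (-3, -1)
[3] halt off; pass (-3, -1)
output (-3, -1)

-3 -1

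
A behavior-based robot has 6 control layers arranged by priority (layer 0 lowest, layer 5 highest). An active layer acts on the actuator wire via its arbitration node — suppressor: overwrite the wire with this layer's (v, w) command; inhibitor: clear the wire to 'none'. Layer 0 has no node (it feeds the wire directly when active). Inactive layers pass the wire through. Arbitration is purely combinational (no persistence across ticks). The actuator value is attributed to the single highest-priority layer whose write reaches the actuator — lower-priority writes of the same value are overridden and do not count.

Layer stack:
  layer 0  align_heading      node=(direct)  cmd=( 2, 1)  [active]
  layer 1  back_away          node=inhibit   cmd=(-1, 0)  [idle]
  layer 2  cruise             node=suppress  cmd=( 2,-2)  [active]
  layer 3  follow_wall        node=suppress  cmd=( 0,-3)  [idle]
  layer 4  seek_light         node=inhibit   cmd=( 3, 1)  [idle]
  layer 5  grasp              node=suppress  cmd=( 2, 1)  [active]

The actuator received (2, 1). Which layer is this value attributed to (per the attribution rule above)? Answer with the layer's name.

layer 0 (align_heading) active — direct: (2, 1)
layer 1 (back_away) idle — unchanged: (2, 1)
layer 2 (cruise) active — suppresses: (2, -2)
layer 3 (follow_wall) idle — unchanged: (2, -2)
layer 4 (seek_light) idle — unchanged: (2, -2)
layer 5 (grasp) active — suppresses: (2, 1)
→ actuator (2, 1)
last writer: layer 5 = grasp

grasp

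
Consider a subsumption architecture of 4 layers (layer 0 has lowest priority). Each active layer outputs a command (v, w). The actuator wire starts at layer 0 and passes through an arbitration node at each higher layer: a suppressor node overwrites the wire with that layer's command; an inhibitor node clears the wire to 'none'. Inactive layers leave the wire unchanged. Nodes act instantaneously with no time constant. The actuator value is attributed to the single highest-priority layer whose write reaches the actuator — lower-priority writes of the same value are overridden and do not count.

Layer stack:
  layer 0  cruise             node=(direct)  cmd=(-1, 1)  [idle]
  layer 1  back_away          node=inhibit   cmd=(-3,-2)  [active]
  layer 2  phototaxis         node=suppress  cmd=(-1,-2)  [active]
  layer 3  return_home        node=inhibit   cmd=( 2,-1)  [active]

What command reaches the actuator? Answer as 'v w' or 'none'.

[0] cruise off; wire := none
[1] back_away on (inhibit); wire := none
[2] phototaxis on (suppress); wire := (-1, -2)
[3] return_home on (inhibit); wire := none
output none

none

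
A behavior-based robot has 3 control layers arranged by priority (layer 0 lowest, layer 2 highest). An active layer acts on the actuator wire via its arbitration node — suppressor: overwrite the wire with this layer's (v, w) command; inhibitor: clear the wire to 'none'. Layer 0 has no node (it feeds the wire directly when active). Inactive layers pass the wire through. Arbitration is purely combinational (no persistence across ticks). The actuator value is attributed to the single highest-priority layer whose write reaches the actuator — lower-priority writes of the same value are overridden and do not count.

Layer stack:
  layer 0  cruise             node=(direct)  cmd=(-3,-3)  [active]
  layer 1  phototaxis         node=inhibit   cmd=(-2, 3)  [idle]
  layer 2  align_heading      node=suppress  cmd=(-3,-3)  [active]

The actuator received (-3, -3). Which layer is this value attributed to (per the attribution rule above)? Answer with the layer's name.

layer 0 (cruise) active — direct: (-3, -3)
layer 1 (phototaxis) idle — unchanged: (-3, -3)
layer 2 (align_heading) active — suppresses: (-3, -3)
→ actuator (-3, -3)
last writer: layer 2 = align_heading

align_heading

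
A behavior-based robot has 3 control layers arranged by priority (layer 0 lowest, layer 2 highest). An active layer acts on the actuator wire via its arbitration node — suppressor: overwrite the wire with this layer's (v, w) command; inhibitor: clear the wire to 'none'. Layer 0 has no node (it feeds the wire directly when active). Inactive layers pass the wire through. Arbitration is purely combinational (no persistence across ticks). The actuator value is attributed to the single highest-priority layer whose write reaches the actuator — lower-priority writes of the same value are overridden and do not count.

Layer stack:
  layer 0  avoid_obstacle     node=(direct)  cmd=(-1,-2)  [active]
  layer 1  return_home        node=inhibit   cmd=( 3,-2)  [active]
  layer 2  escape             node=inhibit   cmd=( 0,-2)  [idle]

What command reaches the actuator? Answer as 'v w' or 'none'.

none

layer 0 (avoid_obstacle) active — direct: (-1, -2)
layer 1 (return_home) active — inhibits: none
layer 2 (escape) idle — unchanged: none
→ actuator none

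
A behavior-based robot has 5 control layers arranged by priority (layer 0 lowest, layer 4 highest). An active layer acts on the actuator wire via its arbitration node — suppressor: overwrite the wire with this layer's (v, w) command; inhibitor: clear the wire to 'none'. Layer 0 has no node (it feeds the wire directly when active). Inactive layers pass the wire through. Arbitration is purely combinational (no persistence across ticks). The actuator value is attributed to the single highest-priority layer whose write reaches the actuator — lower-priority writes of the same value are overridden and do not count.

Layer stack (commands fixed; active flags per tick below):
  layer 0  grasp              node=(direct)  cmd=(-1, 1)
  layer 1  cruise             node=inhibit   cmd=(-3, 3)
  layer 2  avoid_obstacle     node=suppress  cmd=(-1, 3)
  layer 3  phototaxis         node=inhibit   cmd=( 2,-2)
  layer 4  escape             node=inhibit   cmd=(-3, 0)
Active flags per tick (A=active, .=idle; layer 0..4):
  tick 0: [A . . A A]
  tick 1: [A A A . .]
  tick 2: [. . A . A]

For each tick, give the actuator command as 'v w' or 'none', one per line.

tick 0:
  [0] grasp on; wire := (-1, 1)
  [1] cruise off; pass (-1, 1)
  [2] avoid_obstacle off; pass (-1, 1)
  [3] phototaxis on (inhibit); wire := none
  [4] escape on (inhibit); wire := none
  output none
tick 1:
  [0] grasp on; wire := (-1, 1)
  [1] cruise on (inhibit); wire := none
  [2] avoid_obstacle on (suppress); wire := (-1, 3)
  [3] phototaxis off; pass (-1, 3)
  [4] escape off; pass (-1, 3)
  output (-1, 3)
tick 2:
  [0] grasp off; wire := none
  [1] cruise off; pass none
  [2] avoid_obstacle on (suppress); wire := (-1, 3)
  [3] phototaxis off; pass (-1, 3)
  [4] escape on (inhibit); wire := none
  output none

none
-1 3
none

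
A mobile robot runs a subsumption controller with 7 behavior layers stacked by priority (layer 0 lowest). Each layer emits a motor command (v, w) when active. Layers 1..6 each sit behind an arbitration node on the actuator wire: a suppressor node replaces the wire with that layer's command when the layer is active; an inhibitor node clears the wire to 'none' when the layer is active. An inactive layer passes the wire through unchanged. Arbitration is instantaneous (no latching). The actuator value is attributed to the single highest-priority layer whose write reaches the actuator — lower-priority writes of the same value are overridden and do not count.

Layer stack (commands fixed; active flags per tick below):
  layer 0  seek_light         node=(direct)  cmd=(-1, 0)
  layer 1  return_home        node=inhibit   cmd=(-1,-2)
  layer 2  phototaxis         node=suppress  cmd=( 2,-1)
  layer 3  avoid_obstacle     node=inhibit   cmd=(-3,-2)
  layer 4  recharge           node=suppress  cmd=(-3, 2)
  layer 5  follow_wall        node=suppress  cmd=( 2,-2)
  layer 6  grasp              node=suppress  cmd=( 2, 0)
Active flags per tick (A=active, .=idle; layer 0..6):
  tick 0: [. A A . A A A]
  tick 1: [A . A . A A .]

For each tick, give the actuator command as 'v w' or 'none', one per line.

tick 0:
  [0] seek_light off; wire := none
  [1] return_home on (inhibit); wire := none
  [2] phototaxis on (suppress); wire := (2, -1)
  [3] avoid_obstacle off; pass (2, -1)
  [4] recharge on (suppress); wire := (-3, 2)
  [5] follow_wall on (suppress); wire := (2, -2)
  [6] grasp on (suppress); wire := (2, 0)
  output (2, 0)
tick 1:
  [0] seek_light on; wire := (-1, 0)
  [1] return_home off; pass (-1, 0)
  [2] phototaxis on (suppress); wire := (2, -1)
  [3] avoid_obstacle off; pass (2, -1)
  [4] recharge on (suppress); wire := (-3, 2)
  [5] follow_wall on (suppress); wire := (2, -2)
  [6] grasp off; pass (2, -2)
  output (2, -2)

2 0
2 -2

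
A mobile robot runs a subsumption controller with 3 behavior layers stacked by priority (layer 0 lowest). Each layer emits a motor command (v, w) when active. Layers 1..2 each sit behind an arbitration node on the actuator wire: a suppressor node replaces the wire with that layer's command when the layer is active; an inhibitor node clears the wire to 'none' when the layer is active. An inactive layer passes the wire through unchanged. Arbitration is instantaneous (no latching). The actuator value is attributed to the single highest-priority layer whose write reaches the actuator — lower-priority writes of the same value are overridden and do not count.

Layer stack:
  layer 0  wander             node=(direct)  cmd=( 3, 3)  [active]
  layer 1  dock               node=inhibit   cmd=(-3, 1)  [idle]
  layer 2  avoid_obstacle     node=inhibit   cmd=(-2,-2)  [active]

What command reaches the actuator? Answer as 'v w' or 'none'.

none

[0] wander on; wire := (3, 3)
[1] dock off; pass (3, 3)
[2] avoid_obstacle on (inhibit); wire := none
output none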